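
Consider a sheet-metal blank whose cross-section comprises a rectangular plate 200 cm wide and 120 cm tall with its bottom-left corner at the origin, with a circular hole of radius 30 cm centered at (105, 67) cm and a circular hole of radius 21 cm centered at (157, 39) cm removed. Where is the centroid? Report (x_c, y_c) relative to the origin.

x_c = 95.29 cm, y_c = 60.47 cm

Part | A | x̄ᵢ | ȳᵢ | A·x̄ᵢ | A·ȳᵢ
plate | 24000.00 | 100.00 | 60.00 | 2400000.00 | 1440000.00
hole 1 | -2827.43 | 105.00 | 67.00 | -296880.51 | -189438.04
hole 2 | -1385.44 | 157.00 | 39.00 | -217514.45 | -54032.25
Σ | 19787.12 |  |  | 1885605.04 | 1196529.71
x_c = 1885605.04 / 19787.12 = 95.29 cm
y_c = 1196529.71 / 19787.12 = 60.47 cm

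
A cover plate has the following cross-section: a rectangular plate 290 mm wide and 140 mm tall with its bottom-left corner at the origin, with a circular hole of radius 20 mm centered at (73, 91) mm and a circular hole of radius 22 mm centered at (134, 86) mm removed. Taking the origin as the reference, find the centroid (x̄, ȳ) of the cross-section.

x̄ = 147.83 mm, ȳ = 68.66 mm

Part | A | x̄ᵢ | ȳᵢ | A·x̄ᵢ | A·ȳᵢ
plate | 40600.00 | 145.00 | 70.00 | 5887000.00 | 2842000.00
hole 1 | -1256.64 | 73.00 | 91.00 | -91734.51 | -114353.97
hole 2 | -1520.53 | 134.00 | 86.00 | -203751.13 | -130765.65
Σ | 37822.83 |  |  | 5591514.36 | 2596880.37
x̄ = 5591514.36 / 37822.83 = 147.83 mm
ȳ = 2596880.37 / 37822.83 = 68.66 mm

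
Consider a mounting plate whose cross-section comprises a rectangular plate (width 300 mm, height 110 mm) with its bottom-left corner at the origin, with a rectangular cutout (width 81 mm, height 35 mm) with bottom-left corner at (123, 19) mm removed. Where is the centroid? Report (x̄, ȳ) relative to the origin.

Part | A | x̄ᵢ | ȳᵢ | A·x̄ᵢ | A·ȳᵢ
plate | 33000.00 | 150.00 | 55.00 | 4950000.00 | 1815000.00
hole | -2835.00 | 163.50 | 36.50 | -463522.50 | -103477.50
Σ | 30165.00 |  |  | 4486477.50 | 1711522.50
x̄ = 4486477.50 / 30165.00 = 148.73 mm
ȳ = 1711522.50 / 30165.00 = 56.74 mm

x̄ = 148.73 mm, ȳ = 56.74 mm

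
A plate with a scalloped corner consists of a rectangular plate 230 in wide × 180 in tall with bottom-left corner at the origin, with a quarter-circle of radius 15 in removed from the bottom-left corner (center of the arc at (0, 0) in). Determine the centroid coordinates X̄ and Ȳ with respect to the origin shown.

plate: A = 230 × 180 = 41400.00, centroid at (115.00, 90.00).
removed quarter-circle: A = −¼π·15² = -176.71, centroid at (6.37, 6.37).
ΣA = 41223.29 in²
ΣAX̄ = (41400.00)(115.00) + (-176.71)(6.37) = 4759875.00 in³
ΣAȲ = (41400.00)(90.00) + (-176.71)(6.37) = 3724875.00 in³
X̄ = 4759875.00 / 41223.29 = 115.47 in
Ȳ = 3724875.00 / 41223.29 = 90.36 in

X̄ = 115.47 in, Ȳ = 90.36 in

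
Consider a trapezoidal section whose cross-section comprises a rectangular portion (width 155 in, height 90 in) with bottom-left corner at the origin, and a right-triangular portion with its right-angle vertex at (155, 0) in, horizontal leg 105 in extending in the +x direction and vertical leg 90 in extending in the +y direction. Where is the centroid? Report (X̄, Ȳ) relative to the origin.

rectangular portion: A = 155 × 90 = 13950.00, centroid at (77.50, 45.00).
triangular portion: A = ½·105·90 = 4725.00, centroid at (190.00, 30.00).
ΣA = 18675.00 in², ΣAX̄ = 1978875.00 in³, ΣAȲ = 769500.00 in³.
X̄ = 1978875.00/18675.00 = 105.96 in; Ȳ = 769500.00/18675.00 = 41.20 in.

X̄ = 105.96 in, Ȳ = 41.20 in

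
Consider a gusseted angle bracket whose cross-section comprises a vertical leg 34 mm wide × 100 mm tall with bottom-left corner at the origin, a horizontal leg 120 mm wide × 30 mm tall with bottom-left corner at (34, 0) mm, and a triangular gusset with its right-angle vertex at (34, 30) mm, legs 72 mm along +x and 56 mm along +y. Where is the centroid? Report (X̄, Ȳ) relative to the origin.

X̄ = 56.91 mm, Ȳ = 35.73 mm

vertical leg: A = 34 × 100 = 3400.00, centroid at (17.00, 50.00).
horizontal leg: A = 120 × 30 = 3600.00, centroid at (94.00, 15.00).
gusset: A = ½·72·56 = 2016.00, centroid at (58.00, 48.67).
ΣA = 9016.00 mm²
ΣAX̄ = (3400.00)(17.00) + (3600.00)(94.00) + (2016.00)(58.00) = 513128.00 mm³
ΣAȲ = (3400.00)(50.00) + (3600.00)(15.00) + (2016.00)(48.67) = 322112.00 mm³
X̄ = 513128.00 / 9016.00 = 56.91 mm
Ȳ = 322112.00 / 9016.00 = 35.73 mm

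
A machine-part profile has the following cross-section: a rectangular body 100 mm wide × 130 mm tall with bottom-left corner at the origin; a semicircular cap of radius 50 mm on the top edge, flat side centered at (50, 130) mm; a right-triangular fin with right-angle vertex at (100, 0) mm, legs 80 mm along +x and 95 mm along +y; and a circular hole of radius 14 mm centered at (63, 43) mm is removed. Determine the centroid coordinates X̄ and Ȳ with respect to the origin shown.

rectangular body: A = 100 × 130 = 13000.00, centroid at (50.00, 65.00).
semicircular top: A = ½π·50² = 3926.99, centroid at (50.00, 151.22).
triangular fin: A = ½·80·95 = 3800.00, centroid at (126.67, 31.67).
hole: A = −π·14² = -615.75, centroid at (63.00, 43.00).
ΣA = 20111.24 mm²
ΣAX̄ = (13000.00)(50.00) + (3926.99)(50.00) + (3800.00)(126.67) + (-615.75)(63.00) = 1288890.49 mm³
ΣAȲ = (13000.00)(65.00) + (3926.99)(151.22) + (3800.00)(31.67) + (-615.75)(43.00) = 1532698.13 mm³
X̄ = 1288890.49 / 20111.24 = 64.09 mm
Ȳ = 1532698.13 / 20111.24 = 76.21 mm

X̄ = 64.09 mm, Ȳ = 76.21 mm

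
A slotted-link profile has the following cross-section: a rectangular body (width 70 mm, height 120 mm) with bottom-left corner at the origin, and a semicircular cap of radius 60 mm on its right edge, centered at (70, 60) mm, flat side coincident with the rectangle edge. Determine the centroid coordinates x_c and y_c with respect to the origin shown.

x_c = 59.33 mm, y_c = 60.00 mm

rectangular body: A = 70 × 120 = 8400.00, centroid at (35.00, 60.00).
semicircular end: A = ½π·60² = 5654.87, centroid at (95.46, 60.00).
ΣA = 14054.87 mm²
ΣAx_c = (8400.00)(35.00) + (5654.87)(95.46) = 833840.67 mm³
ΣAy_c = (8400.00)(60.00) + (5654.87)(60.00) = 843292.01 mm³
x_c = 833840.67 / 14054.87 = 59.33 mm
y_c = 843292.01 / 14054.87 = 60.00 mm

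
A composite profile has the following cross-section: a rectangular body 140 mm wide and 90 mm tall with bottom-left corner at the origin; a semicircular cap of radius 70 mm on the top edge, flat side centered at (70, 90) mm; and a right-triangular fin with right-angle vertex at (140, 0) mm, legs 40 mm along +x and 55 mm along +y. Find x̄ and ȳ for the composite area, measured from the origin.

Part | A | x̄ᵢ | ȳᵢ | A·x̄ᵢ | A·ȳᵢ
rectangular body | 12600.00 | 70.00 | 45.00 | 882000.00 | 567000.00
semicircular top | 7696.90 | 70.00 | 119.71 | 538783.14 | 921387.85
triangular fin | 1100.00 | 153.33 | 18.33 | 168666.67 | 20166.67
Σ | 21396.90 |  |  | 1589449.81 | 1508554.51
x̄ = 1589449.81 / 21396.90 = 74.28 mm
ȳ = 1508554.51 / 21396.90 = 70.50 mm

x̄ = 74.28 mm, ȳ = 70.50 mm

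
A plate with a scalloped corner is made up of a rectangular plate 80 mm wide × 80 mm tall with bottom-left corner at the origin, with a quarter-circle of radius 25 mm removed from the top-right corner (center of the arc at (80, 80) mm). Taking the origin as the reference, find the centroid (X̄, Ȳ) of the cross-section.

plate: A = 80 × 80 = 6400.00, centroid at (40.00, 40.00).
removed quarter-circle: A = −¼π·25² = -490.87, centroid at (69.39, 69.39).
ΣA = 5909.13 mm²
ΣAX̄ = (6400.00)(40.00) + (-490.87)(69.39) = 221938.43 mm³
ΣAȲ = (6400.00)(40.00) + (-490.87)(69.39) = 221938.43 mm³
X̄ = 221938.43 / 5909.13 = 37.56 mm
Ȳ = 221938.43 / 5909.13 = 37.56 mm

X̄ = 37.56 mm, Ȳ = 37.56 mm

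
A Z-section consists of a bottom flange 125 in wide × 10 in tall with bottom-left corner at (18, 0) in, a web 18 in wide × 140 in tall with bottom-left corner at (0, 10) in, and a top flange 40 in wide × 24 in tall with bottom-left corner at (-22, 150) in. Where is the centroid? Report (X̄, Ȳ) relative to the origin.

X̄ = 25.66 in, Ȳ = 76.82 in

Part | A | x̄ᵢ | ȳᵢ | A·x̄ᵢ | A·ȳᵢ
bottom flange | 1250.00 | 80.50 | 5.00 | 100625.00 | 6250.00
web | 2520.00 | 9.00 | 80.00 | 22680.00 | 201600.00
top flange | 960.00 | -2.00 | 162.00 | -1920.00 | 155520.00
Σ | 4730.00 |  |  | 121385.00 | 363370.00
X̄ = 121385.00 / 4730.00 = 25.66 in
Ȳ = 363370.00 / 4730.00 = 76.82 in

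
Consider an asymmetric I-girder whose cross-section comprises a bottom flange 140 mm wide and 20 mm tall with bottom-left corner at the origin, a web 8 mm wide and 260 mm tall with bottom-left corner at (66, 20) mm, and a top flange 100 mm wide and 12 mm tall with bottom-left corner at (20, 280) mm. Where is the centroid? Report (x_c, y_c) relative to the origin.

Part | A | x̄ᵢ | ȳᵢ | A·x̄ᵢ | A·ȳᵢ
bottom flange | 2800.00 | 70.00 | 10.00 | 196000.00 | 28000.00
web | 2080.00 | 70.00 | 150.00 | 145600.00 | 312000.00
top flange | 1200.00 | 70.00 | 286.00 | 84000.00 | 343200.00
Σ | 6080.00 |  |  | 425600.00 | 683200.00
x_c = 425600.00 / 6080.00 = 70.00 mm
y_c = 683200.00 / 6080.00 = 112.37 mm

x_c = 70.00 mm, y_c = 112.37 mm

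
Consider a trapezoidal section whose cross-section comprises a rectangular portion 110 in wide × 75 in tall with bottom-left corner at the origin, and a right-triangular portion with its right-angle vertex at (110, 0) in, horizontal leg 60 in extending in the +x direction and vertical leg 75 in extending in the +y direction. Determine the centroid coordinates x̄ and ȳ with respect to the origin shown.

rectangular portion: A = 110 × 75 = 8250.00, centroid at (55.00, 37.50).
triangular portion: A = ½·60·75 = 2250.00, centroid at (130.00, 25.00).
ΣA = 10500.00 in², ΣAx̄ = 746250.00 in³, ΣAȳ = 365625.00 in³.
x̄ = 746250.00/10500.00 = 71.07 in; ȳ = 365625.00/10500.00 = 34.82 in.

x̄ = 71.07 in, ȳ = 34.82 in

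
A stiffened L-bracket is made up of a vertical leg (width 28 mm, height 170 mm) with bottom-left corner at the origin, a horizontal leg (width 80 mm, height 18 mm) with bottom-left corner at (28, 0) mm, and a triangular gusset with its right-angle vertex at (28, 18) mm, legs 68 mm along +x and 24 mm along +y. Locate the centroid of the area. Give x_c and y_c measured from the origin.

x_c = 29.35 mm, y_c = 62.54 mm

vertical leg: A = 28 × 170 = 4760.00, centroid at (14.00, 85.00).
horizontal leg: A = 80 × 18 = 1440.00, centroid at (68.00, 9.00).
gusset: A = ½·68·24 = 816.00, centroid at (50.67, 26.00).
ΣA = 7016.00 mm², ΣAx_c = 205904.00 mm³, ΣAy_c = 438776.00 mm³.
x_c = 205904.00/7016.00 = 29.35 mm; y_c = 438776.00/7016.00 = 62.54 mm.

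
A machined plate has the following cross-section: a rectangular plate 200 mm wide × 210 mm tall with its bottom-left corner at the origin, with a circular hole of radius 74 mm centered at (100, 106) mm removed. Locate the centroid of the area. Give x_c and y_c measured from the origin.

Part | A | x̄ᵢ | ȳᵢ | A·x̄ᵢ | A·ȳᵢ
plate | 42000.00 | 100.00 | 105.00 | 4200000.00 | 4410000.00
hole | -17203.36 | 100.00 | 106.00 | -1720336.14 | -1823556.31
Σ | 24796.64 |  |  | 2479663.86 | 2586443.69
x_c = 2479663.86 / 24796.64 = 100.00 mm
y_c = 2586443.69 / 24796.64 = 104.31 mm

x_c = 100.00 mm, y_c = 104.31 mm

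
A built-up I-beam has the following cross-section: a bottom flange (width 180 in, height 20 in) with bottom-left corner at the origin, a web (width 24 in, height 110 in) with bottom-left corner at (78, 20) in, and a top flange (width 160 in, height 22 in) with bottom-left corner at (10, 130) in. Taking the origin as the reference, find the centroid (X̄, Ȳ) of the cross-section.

bottom flange: A = 180 × 20 = 3600.00, centroid at (90.00, 10.00).
web: A = 24 × 110 = 2640.00, centroid at (90.00, 75.00).
top flange: A = 160 × 22 = 3520.00, centroid at (90.00, 141.00).
ΣA = 9760.00 in²
ΣAX̄ = (3600.00)(90.00) + (2640.00)(90.00) + (3520.00)(90.00) = 878400.00 in³
ΣAȲ = (3600.00)(10.00) + (2640.00)(75.00) + (3520.00)(141.00) = 730320.00 in³
X̄ = 878400.00 / 9760.00 = 90.00 in
Ȳ = 730320.00 / 9760.00 = 74.83 in

X̄ = 90.00 in, Ȳ = 74.83 in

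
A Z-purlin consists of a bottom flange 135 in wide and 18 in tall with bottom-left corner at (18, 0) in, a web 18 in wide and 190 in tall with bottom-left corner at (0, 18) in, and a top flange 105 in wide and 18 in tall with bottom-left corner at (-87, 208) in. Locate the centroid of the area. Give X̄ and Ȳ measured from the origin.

X̄ = 22.40 in, Ȳ = 105.74 in

bottom flange: A = 135 × 18 = 2430.00, centroid at (85.50, 9.00).
web: A = 18 × 190 = 3420.00, centroid at (9.00, 113.00).
top flange: A = 105 × 18 = 1890.00, centroid at (-34.50, 217.00).
ΣA = 7740.00 in²
ΣAX̄ = (2430.00)(85.50) + (3420.00)(9.00) + (1890.00)(-34.50) = 173340.00 in³
ΣAȲ = (2430.00)(9.00) + (3420.00)(113.00) + (1890.00)(217.00) = 818460.00 in³
X̄ = 173340.00 / 7740.00 = 22.40 in
Ȳ = 818460.00 / 7740.00 = 105.74 in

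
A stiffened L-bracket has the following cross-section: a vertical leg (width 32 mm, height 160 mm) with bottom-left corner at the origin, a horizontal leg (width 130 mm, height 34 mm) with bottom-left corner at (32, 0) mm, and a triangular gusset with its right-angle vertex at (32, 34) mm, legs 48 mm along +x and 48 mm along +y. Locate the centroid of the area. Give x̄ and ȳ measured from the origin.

x̄ = 52.93 mm, ȳ = 50.72 mm

vertical leg: A = 32 × 160 = 5120.00, centroid at (16.00, 80.00).
horizontal leg: A = 130 × 34 = 4420.00, centroid at (97.00, 17.00).
gusset: A = ½·48·48 = 1152.00, centroid at (48.00, 50.00).
ΣA = 10692.00 mm², ΣAx̄ = 565956.00 mm³, ΣAȳ = 542340.00 mm³.
x̄ = 565956.00/10692.00 = 52.93 mm; ȳ = 542340.00/10692.00 = 50.72 mm.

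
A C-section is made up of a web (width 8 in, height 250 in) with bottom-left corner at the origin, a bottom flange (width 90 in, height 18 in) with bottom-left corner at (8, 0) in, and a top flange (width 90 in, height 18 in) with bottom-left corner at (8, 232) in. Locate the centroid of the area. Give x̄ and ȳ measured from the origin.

x̄ = 34.30 in, ȳ = 125.00 in

web: A = 8 × 250 = 2000.00, centroid at (4.00, 125.00).
bottom flange: A = 90 × 18 = 1620.00, centroid at (53.00, 9.00).
top flange: A = 90 × 18 = 1620.00, centroid at (53.00, 241.00).
ΣA = 5240.00 in², ΣAx̄ = 179720.00 in³, ΣAȳ = 655000.00 in³.
x̄ = 179720.00/5240.00 = 34.30 in; ȳ = 655000.00/5240.00 = 125.00 in.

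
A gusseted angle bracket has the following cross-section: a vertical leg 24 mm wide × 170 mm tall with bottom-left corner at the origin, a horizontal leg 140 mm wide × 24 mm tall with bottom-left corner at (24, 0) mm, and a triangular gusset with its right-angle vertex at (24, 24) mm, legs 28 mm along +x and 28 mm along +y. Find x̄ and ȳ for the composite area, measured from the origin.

x̄ = 48.25 mm, ȳ = 51.10 mm

vertical leg: A = 24 × 170 = 4080.00, centroid at (12.00, 85.00).
horizontal leg: A = 140 × 24 = 3360.00, centroid at (94.00, 12.00).
gusset: A = ½·28·28 = 392.00, centroid at (33.33, 33.33).
ΣA = 7832.00 mm²
ΣAx̄ = (4080.00)(12.00) + (3360.00)(94.00) + (392.00)(33.33) = 377866.67 mm³
ΣAȳ = (4080.00)(85.00) + (3360.00)(12.00) + (392.00)(33.33) = 400186.67 mm³
x̄ = 377866.67 / 7832.00 = 48.25 mm
ȳ = 400186.67 / 7832.00 = 51.10 mm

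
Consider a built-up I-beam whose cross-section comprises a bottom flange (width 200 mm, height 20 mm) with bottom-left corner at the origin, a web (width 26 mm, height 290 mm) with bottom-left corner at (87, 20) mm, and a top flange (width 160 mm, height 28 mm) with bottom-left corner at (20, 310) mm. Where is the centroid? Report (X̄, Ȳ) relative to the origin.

bottom flange: A = 200 × 20 = 4000.00, centroid at (100.00, 10.00).
web: A = 26 × 290 = 7540.00, centroid at (100.00, 165.00).
top flange: A = 160 × 28 = 4480.00, centroid at (100.00, 324.00).
ΣA = 16020.00 mm², ΣAX̄ = 1602000.00 mm³, ΣAȲ = 2735620.00 mm³.
X̄ = 1602000.00/16020.00 = 100.00 mm; Ȳ = 2735620.00/16020.00 = 170.76 mm.

X̄ = 100.00 mm, Ȳ = 170.76 mm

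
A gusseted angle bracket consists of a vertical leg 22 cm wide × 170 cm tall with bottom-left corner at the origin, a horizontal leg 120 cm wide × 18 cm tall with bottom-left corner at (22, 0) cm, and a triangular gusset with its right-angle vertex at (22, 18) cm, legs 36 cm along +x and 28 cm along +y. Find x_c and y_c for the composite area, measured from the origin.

vertical leg: A = 22 × 170 = 3740.00, centroid at (11.00, 85.00).
horizontal leg: A = 120 × 18 = 2160.00, centroid at (82.00, 9.00).
gusset: A = ½·36·28 = 504.00, centroid at (34.00, 27.33).
ΣA = 6404.00 cm²
ΣAx_c = (3740.00)(11.00) + (2160.00)(82.00) + (504.00)(34.00) = 235396.00 cm³
ΣAy_c = (3740.00)(85.00) + (2160.00)(9.00) + (504.00)(27.33) = 351116.00 cm³
x_c = 235396.00 / 6404.00 = 36.76 cm
y_c = 351116.00 / 6404.00 = 54.83 cm

x_c = 36.76 cm, y_c = 54.83 cm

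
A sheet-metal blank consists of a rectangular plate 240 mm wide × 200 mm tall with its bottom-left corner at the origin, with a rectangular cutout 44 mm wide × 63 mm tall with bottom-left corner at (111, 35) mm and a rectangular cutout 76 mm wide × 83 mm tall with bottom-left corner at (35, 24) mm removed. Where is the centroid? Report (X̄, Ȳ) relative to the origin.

plate: A = 240 × 200 = 48000.00, centroid at (120.00, 100.00).
hole 1: A = −(44 × 63) = -2772.00, centroid at (133.00, 66.50).
hole 2: A = −(76 × 83) = -6308.00, centroid at (73.00, 65.50).
ΣA = 38920.00 mm², ΣAX̄ = 4930840.00 mm³, ΣAȲ = 4202488.00 mm³.
X̄ = 4930840.00/38920.00 = 126.69 mm; Ȳ = 4202488.00/38920.00 = 107.98 mm.

X̄ = 126.69 mm, Ȳ = 107.98 mm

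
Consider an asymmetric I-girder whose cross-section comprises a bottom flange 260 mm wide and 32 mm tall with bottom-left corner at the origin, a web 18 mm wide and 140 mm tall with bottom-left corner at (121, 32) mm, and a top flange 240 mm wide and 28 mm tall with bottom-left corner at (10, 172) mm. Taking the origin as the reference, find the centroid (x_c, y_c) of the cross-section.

x_c = 130.00 mm, y_c = 93.40 mm

Part | A | x̄ᵢ | ȳᵢ | A·x̄ᵢ | A·ȳᵢ
bottom flange | 8320.00 | 130.00 | 16.00 | 1081600.00 | 133120.00
web | 2520.00 | 130.00 | 102.00 | 327600.00 | 257040.00
top flange | 6720.00 | 130.00 | 186.00 | 873600.00 | 1249920.00
Σ | 17560.00 |  |  | 2282800.00 | 1640080.00
x_c = 2282800.00 / 17560.00 = 130.00 mm
y_c = 1640080.00 / 17560.00 = 93.40 mm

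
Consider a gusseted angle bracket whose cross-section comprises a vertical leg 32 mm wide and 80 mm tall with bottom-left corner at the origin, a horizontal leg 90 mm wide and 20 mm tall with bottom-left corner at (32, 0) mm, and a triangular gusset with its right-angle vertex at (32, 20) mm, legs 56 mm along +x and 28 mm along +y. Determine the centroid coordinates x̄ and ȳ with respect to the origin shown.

vertical leg: A = 32 × 80 = 2560.00, centroid at (16.00, 40.00).
horizontal leg: A = 90 × 20 = 1800.00, centroid at (77.00, 10.00).
gusset: A = ½·56·28 = 784.00, centroid at (50.67, 29.33).
ΣA = 5144.00 mm²
ΣAx̄ = (2560.00)(16.00) + (1800.00)(77.00) + (784.00)(50.67) = 219282.67 mm³
ΣAȳ = (2560.00)(40.00) + (1800.00)(10.00) + (784.00)(29.33) = 143397.33 mm³
x̄ = 219282.67 / 5144.00 = 42.63 mm
ȳ = 143397.33 / 5144.00 = 27.88 mm

x̄ = 42.63 mm, ȳ = 27.88 mm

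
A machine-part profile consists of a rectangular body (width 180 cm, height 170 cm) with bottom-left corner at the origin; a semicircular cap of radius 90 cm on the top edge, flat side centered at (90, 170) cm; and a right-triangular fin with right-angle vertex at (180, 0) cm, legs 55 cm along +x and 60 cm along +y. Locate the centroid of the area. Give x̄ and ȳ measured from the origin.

x̄ = 93.97 cm, ȳ = 117.47 cm

rectangular body: A = 180 × 170 = 30600.00, centroid at (90.00, 85.00).
semicircular top: A = ½π·90² = 12723.45, centroid at (90.00, 208.20).
triangular fin: A = ½·55·60 = 1650.00, centroid at (198.33, 20.00).
ΣA = 44973.45 cm²
ΣAx̄ = (30600.00)(90.00) + (12723.45)(90.00) + (1650.00)(198.33) = 4226360.52 cm³
ΣAȳ = (30600.00)(85.00) + (12723.45)(208.20) + (1650.00)(20.00) = 5282986.54 cm³
x̄ = 4226360.52 / 44973.45 = 93.97 cm
ȳ = 5282986.54 / 44973.45 = 117.47 cm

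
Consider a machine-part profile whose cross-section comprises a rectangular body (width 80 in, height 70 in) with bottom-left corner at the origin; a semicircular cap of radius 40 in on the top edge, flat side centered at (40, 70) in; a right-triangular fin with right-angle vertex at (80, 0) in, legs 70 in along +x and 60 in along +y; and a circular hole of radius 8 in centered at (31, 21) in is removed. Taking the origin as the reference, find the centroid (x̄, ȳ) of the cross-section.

rectangular body: A = 80 × 70 = 5600.00, centroid at (40.00, 35.00).
semicircular top: A = ½π·40² = 2513.27, centroid at (40.00, 86.98).
triangular fin: A = ½·70·60 = 2100.00, centroid at (103.33, 20.00).
hole: A = −π·8² = -201.06, centroid at (31.00, 21.00).
ΣA = 10012.21 in², ΣAx̄ = 535298.05 in³, ΣAȳ = 452373.55 in³.
x̄ = 535298.05/10012.21 = 53.46 in; ȳ = 452373.55/10012.21 = 45.18 in.

x̄ = 53.46 in, ȳ = 45.18 in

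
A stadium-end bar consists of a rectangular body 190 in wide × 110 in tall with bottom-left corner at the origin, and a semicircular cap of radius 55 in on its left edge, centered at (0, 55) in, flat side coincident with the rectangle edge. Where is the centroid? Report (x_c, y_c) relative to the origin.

x_c = 73.08 in, y_c = 55.00 in

rectangular body: A = 190 × 110 = 20900.00, centroid at (95.00, 55.00).
semicircular end: A = ½π·55² = 4751.66, centroid at (-23.34, 55.00).
ΣA = 25651.66 in², ΣAx_c = 1874583.33 in³, ΣAy_c = 1410841.24 in³.
x_c = 1874583.33/25651.66 = 73.08 in; y_c = 1410841.24/25651.66 = 55.00 in.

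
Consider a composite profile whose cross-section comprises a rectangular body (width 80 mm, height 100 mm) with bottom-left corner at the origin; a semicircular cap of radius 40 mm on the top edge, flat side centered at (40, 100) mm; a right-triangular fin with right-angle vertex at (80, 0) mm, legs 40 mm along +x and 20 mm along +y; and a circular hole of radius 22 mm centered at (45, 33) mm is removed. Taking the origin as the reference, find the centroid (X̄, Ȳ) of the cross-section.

X̄ = 41.46 mm, Ȳ = 68.83 mm

rectangular body: A = 80 × 100 = 8000.00, centroid at (40.00, 50.00).
semicircular top: A = ½π·40² = 2513.27, centroid at (40.00, 116.98).
triangular fin: A = ½·40·20 = 400.00, centroid at (93.33, 6.67).
hole: A = −π·22² = -1520.53, centroid at (45.00, 33.00).
ΣA = 9392.74 mm², ΣAX̄ = 389440.41 mm³, ΣAȲ = 646483.23 mm³.
X̄ = 389440.41/9392.74 = 41.46 mm; Ȳ = 646483.23/9392.74 = 68.83 mm.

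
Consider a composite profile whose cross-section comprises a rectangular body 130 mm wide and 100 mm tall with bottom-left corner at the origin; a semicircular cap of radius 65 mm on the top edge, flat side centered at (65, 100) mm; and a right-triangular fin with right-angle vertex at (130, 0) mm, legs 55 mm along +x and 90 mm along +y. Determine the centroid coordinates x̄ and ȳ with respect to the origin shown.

rectangular body: A = 130 × 100 = 13000.00, centroid at (65.00, 50.00).
semicircular top: A = ½π·65² = 6636.61, centroid at (65.00, 127.59).
triangular fin: A = ½·55·90 = 2475.00, centroid at (148.33, 30.00).
ΣA = 22111.61 mm², ΣAx̄ = 1643504.94 mm³, ΣAȳ = 1570994.78 mm³.
x̄ = 1643504.94/22111.61 = 74.33 mm; ȳ = 1570994.78/22111.61 = 71.05 mm.

x̄ = 74.33 mm, ȳ = 71.05 mm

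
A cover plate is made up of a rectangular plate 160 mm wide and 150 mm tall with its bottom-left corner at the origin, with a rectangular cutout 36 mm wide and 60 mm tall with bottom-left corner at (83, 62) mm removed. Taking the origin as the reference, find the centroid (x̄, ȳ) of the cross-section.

x̄ = 77.92 mm, ȳ = 73.32 mm

plate: A = 160 × 150 = 24000.00, centroid at (80.00, 75.00).
hole: A = −(36 × 60) = -2160.00, centroid at (101.00, 92.00).
ΣA = 21840.00 mm², ΣAx̄ = 1701840.00 mm³, ΣAȳ = 1601280.00 mm³.
x̄ = 1701840.00/21840.00 = 77.92 mm; ȳ = 1601280.00/21840.00 = 73.32 mm.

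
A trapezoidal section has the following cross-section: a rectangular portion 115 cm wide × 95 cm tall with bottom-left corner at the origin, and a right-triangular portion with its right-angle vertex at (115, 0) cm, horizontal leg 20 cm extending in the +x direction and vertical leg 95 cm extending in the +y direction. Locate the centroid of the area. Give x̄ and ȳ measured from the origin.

x̄ = 62.63 cm, ȳ = 46.23 cm

Part | A | x̄ᵢ | ȳᵢ | A·x̄ᵢ | A·ȳᵢ
rectangular portion | 10925.00 | 57.50 | 47.50 | 628187.50 | 518937.50
triangular portion | 950.00 | 121.67 | 31.67 | 115583.33 | 30083.33
Σ | 11875.00 |  |  | 743770.83 | 549020.83
x̄ = 743770.83 / 11875.00 = 62.63 cm
ȳ = 549020.83 / 11875.00 = 46.23 cm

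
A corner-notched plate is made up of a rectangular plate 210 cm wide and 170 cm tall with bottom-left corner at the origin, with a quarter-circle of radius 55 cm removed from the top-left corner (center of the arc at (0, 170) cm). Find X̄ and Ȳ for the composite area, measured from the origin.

X̄ = 110.82 cm, Ȳ = 80.60 cm

plate: A = 210 × 170 = 35700.00, centroid at (105.00, 85.00).
removed quarter-circle: A = −¼π·55² = -2375.83, centroid at (23.34, 146.66).
ΣA = 33324.17 cm², ΣAX̄ = 3693041.67 cm³, ΣAȲ = 2686067.33 cm³.
X̄ = 3693041.67/33324.17 = 110.82 cm; Ȳ = 2686067.33/33324.17 = 80.60 cm.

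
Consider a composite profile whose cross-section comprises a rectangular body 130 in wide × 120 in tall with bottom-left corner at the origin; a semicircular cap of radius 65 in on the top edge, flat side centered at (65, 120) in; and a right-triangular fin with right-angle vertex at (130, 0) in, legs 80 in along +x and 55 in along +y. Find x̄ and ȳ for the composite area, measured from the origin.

x̄ = 73.25 in, ȳ = 80.04 in

Part | A | x̄ᵢ | ȳᵢ | A·x̄ᵢ | A·ȳᵢ
rectangular body | 15600.00 | 65.00 | 60.00 | 1014000.00 | 936000.00
semicircular top | 6636.61 | 65.00 | 147.59 | 431379.94 | 979477.07
triangular fin | 2200.00 | 156.67 | 18.33 | 344666.67 | 40333.33
Σ | 24436.61 |  |  | 1790046.61 | 1955810.40
x̄ = 1790046.61 / 24436.61 = 73.25 in
ȳ = 1955810.40 / 24436.61 = 80.04 in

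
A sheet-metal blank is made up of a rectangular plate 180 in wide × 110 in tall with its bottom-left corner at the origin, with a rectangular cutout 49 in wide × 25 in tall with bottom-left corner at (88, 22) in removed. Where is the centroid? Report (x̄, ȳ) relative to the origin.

x̄ = 88.52 in, ȳ = 56.35 in

Part | A | x̄ᵢ | ȳᵢ | A·x̄ᵢ | A·ȳᵢ
plate | 19800.00 | 90.00 | 55.00 | 1782000.00 | 1089000.00
hole | -1225.00 | 112.50 | 34.50 | -137812.50 | -42262.50
Σ | 18575.00 |  |  | 1644187.50 | 1046737.50
x̄ = 1644187.50 / 18575.00 = 88.52 in
ȳ = 1046737.50 / 18575.00 = 56.35 in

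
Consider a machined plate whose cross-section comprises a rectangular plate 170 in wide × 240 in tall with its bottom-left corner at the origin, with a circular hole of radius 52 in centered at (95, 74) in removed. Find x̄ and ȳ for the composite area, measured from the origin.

x̄ = 82.37 in, ȳ = 132.10 in

Part | A | x̄ᵢ | ȳᵢ | A·x̄ᵢ | A·ȳᵢ
plate | 40800.00 | 85.00 | 120.00 | 3468000.00 | 4896000.00
hole | -8494.87 | 95.00 | 74.00 | -807012.32 | -628620.12
Σ | 32305.13 |  |  | 2660987.68 | 4267379.88
x̄ = 2660987.68 / 32305.13 = 82.37 in
ȳ = 4267379.88 / 32305.13 = 132.10 in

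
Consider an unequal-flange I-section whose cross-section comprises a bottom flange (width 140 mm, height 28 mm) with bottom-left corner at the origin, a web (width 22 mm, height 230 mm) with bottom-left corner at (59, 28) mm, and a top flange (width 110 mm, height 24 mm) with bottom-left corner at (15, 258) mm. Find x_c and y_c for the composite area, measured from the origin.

x_c = 70.00 mm, y_c = 128.34 mm

Part | A | x̄ᵢ | ȳᵢ | A·x̄ᵢ | A·ȳᵢ
bottom flange | 3920.00 | 70.00 | 14.00 | 274400.00 | 54880.00
web | 5060.00 | 70.00 | 143.00 | 354200.00 | 723580.00
top flange | 2640.00 | 70.00 | 270.00 | 184800.00 | 712800.00
Σ | 11620.00 |  |  | 813400.00 | 1491260.00
x_c = 813400.00 / 11620.00 = 70.00 mm
y_c = 1491260.00 / 11620.00 = 128.34 mm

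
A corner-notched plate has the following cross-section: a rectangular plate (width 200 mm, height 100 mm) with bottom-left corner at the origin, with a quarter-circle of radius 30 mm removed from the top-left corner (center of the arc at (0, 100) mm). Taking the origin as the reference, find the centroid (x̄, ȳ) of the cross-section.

Part | A | x̄ᵢ | ȳᵢ | A·x̄ᵢ | A·ȳᵢ
plate | 20000.00 | 100.00 | 50.00 | 2000000.00 | 1000000.00
removed quarter-circle | -706.86 | 12.73 | 87.27 | -9000.00 | -61685.83
Σ | 19293.14 |  |  | 1991000.00 | 938314.17
x̄ = 1991000.00 / 19293.14 = 103.20 mm
ȳ = 938314.17 / 19293.14 = 48.63 mm

x̄ = 103.20 mm, ȳ = 48.63 mm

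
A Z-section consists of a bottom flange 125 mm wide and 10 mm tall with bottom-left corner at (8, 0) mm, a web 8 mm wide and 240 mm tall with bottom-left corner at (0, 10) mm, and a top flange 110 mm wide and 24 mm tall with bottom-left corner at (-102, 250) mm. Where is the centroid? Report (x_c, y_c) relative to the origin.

x_c = -4.87 mm, y_c = 163.09 mm

bottom flange: A = 125 × 10 = 1250.00, centroid at (70.50, 5.00).
web: A = 8 × 240 = 1920.00, centroid at (4.00, 130.00).
top flange: A = 110 × 24 = 2640.00, centroid at (-47.00, 262.00).
ΣA = 5810.00 mm², ΣAx_c = -28275.00 mm³, ΣAy_c = 947530.00 mm³.
x_c = -28275.00/5810.00 = -4.87 mm; y_c = 947530.00/5810.00 = 163.09 mm.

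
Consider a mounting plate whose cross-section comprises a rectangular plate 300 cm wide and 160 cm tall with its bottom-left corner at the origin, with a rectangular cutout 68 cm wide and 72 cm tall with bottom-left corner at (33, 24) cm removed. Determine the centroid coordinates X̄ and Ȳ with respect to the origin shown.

X̄ = 159.43 cm, Ȳ = 82.27 cm

plate: A = 300 × 160 = 48000.00, centroid at (150.00, 80.00).
hole: A = −(68 × 72) = -4896.00, centroid at (67.00, 60.00).
ΣA = 43104.00 cm²
ΣAX̄ = (48000.00)(150.00) + (-4896.00)(67.00) = 6871968.00 cm³
ΣAȲ = (48000.00)(80.00) + (-4896.00)(60.00) = 3546240.00 cm³
X̄ = 6871968.00 / 43104.00 = 159.43 cm
Ȳ = 3546240.00 / 43104.00 = 82.27 cm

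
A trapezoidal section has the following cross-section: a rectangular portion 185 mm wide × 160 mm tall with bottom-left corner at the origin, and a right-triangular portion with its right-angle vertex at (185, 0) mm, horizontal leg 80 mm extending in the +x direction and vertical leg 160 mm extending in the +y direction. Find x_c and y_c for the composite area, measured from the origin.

x_c = 113.69 mm, y_c = 75.26 mm

rectangular portion: A = 185 × 160 = 29600.00, centroid at (92.50, 80.00).
triangular portion: A = ½·80·160 = 6400.00, centroid at (211.67, 53.33).
ΣA = 36000.00 mm², ΣAx_c = 4092666.67 mm³, ΣAy_c = 2709333.33 mm³.
x_c = 4092666.67/36000.00 = 113.69 mm; y_c = 2709333.33/36000.00 = 75.26 mm.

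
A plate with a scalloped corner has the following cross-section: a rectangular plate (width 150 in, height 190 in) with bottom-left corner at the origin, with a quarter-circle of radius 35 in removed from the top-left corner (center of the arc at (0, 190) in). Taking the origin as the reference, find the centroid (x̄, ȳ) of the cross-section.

x̄ = 77.10 in, ȳ = 92.20 in

plate: A = 150 × 190 = 28500.00, centroid at (75.00, 95.00).
removed quarter-circle: A = −¼π·35² = -962.11, centroid at (14.85, 175.15).
ΣA = 27537.89 in²
ΣAx̄ = (28500.00)(75.00) + (-962.11)(14.85) = 2123208.33 in³
ΣAȳ = (28500.00)(95.00) + (-962.11)(175.15) = 2538990.24 in³
x̄ = 2123208.33 / 27537.89 = 77.10 in
ȳ = 2538990.24 / 27537.89 = 92.20 in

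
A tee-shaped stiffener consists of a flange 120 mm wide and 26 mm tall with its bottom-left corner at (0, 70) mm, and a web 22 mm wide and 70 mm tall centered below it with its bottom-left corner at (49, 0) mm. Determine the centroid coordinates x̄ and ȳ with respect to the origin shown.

x̄ = 60.00 mm, ȳ = 67.14 mm

web: A = 22 × 70 = 1540.00, centroid at (60.00, 35.00).
flange: A = 120 × 26 = 3120.00, centroid at (60.00, 83.00).
ΣA = 4660.00 mm²
ΣAx̄ = (1540.00)(60.00) + (3120.00)(60.00) = 279600.00 mm³
ΣAȳ = (1540.00)(35.00) + (3120.00)(83.00) = 312860.00 mm³
x̄ = 279600.00 / 4660.00 = 60.00 mm
ȳ = 312860.00 / 4660.00 = 67.14 mm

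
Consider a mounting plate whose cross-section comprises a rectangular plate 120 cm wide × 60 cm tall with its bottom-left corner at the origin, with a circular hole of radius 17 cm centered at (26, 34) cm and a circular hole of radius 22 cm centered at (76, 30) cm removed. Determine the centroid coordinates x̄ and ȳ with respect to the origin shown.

x̄ = 61.37 cm, ȳ = 29.24 cm

plate: A = 120 × 60 = 7200.00, centroid at (60.00, 30.00).
hole 1: A = −π·17² = -907.92, centroid at (26.00, 34.00).
hole 2: A = −π·22² = -1520.53, centroid at (76.00, 30.00).
ΣA = 4771.55 cm²
ΣAx̄ = (7200.00)(60.00) + (-907.92)(26.00) + (-1520.53)(76.00) = 292833.73 cm³
ΣAȳ = (7200.00)(30.00) + (-907.92)(34.00) + (-1520.53)(30.00) = 139514.79 cm³
x̄ = 292833.73 / 4771.55 = 61.37 cm
ȳ = 139514.79 / 4771.55 = 29.24 cm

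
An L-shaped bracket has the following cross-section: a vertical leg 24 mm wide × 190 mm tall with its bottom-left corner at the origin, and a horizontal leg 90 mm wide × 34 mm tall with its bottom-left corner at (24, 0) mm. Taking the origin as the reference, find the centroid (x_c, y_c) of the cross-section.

x_c = 34.89 mm, y_c = 63.68 mm

vertical leg: A = 24 × 190 = 4560.00, centroid at (12.00, 95.00).
horizontal leg: A = 90 × 34 = 3060.00, centroid at (69.00, 17.00).
ΣA = 7620.00 mm²
ΣAx_c = (4560.00)(12.00) + (3060.00)(69.00) = 265860.00 mm³
ΣAy_c = (4560.00)(95.00) + (3060.00)(17.00) = 485220.00 mm³
x_c = 265860.00 / 7620.00 = 34.89 mm
y_c = 485220.00 / 7620.00 = 63.68 mm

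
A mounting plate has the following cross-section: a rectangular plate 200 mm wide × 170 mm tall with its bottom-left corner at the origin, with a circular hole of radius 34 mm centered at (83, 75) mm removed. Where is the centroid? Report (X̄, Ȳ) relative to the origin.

X̄ = 102.03 mm, Ȳ = 86.20 mm

Part | A | x̄ᵢ | ȳᵢ | A·x̄ᵢ | A·ȳᵢ
plate | 34000.00 | 100.00 | 85.00 | 3400000.00 | 2890000.00
hole | -3631.68 | 83.00 | 75.00 | -301429.53 | -272376.08
Σ | 30368.32 |  |  | 3098570.47 | 2617623.92
X̄ = 3098570.47 / 30368.32 = 102.03 mm
Ȳ = 2617623.92 / 30368.32 = 86.20 mm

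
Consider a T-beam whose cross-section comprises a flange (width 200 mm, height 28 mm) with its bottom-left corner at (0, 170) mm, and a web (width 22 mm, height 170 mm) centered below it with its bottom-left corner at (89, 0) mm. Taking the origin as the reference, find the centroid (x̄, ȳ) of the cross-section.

Part | A | x̄ᵢ | ȳᵢ | A·x̄ᵢ | A·ȳᵢ
web | 3740.00 | 100.00 | 85.00 | 374000.00 | 317900.00
flange | 5600.00 | 100.00 | 184.00 | 560000.00 | 1030400.00
Σ | 9340.00 |  |  | 934000.00 | 1348300.00
x̄ = 934000.00 / 9340.00 = 100.00 mm
ȳ = 1348300.00 / 9340.00 = 144.36 mm

x̄ = 100.00 mm, ȳ = 144.36 mm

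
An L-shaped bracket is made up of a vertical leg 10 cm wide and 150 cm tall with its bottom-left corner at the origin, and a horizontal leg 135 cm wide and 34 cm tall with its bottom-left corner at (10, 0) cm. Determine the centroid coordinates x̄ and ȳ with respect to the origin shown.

Part | A | x̄ᵢ | ȳᵢ | A·x̄ᵢ | A·ȳᵢ
vertical leg | 1500.00 | 5.00 | 75.00 | 7500.00 | 112500.00
horizontal leg | 4590.00 | 77.50 | 17.00 | 355725.00 | 78030.00
Σ | 6090.00 |  |  | 363225.00 | 190530.00
x̄ = 363225.00 / 6090.00 = 59.64 cm
ȳ = 190530.00 / 6090.00 = 31.29 cm

x̄ = 59.64 cm, ȳ = 31.29 cm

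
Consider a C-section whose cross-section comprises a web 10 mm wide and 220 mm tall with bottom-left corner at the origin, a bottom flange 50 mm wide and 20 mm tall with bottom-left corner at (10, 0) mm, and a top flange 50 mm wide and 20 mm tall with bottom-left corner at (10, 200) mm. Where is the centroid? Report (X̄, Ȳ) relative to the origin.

X̄ = 19.29 mm, Ȳ = 110.00 mm

web: A = 10 × 220 = 2200.00, centroid at (5.00, 110.00).
bottom flange: A = 50 × 20 = 1000.00, centroid at (35.00, 10.00).
top flange: A = 50 × 20 = 1000.00, centroid at (35.00, 210.00).
ΣA = 4200.00 mm², ΣAX̄ = 81000.00 mm³, ΣAȲ = 462000.00 mm³.
X̄ = 81000.00/4200.00 = 19.29 mm; Ȳ = 462000.00/4200.00 = 110.00 mm.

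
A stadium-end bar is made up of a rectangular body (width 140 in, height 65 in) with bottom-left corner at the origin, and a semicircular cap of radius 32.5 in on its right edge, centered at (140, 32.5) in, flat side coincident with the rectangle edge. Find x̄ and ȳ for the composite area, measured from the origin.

x̄ = 82.92 in, ȳ = 32.50 in

rectangular body: A = 140 × 65 = 9100.00, centroid at (70.00, 32.50).
semicircular end: A = ½π·32.5² = 1659.15, centroid at (153.79, 32.50).
ΣA = 10759.15 in²
ΣAx̄ = (9100.00)(70.00) + (1659.15)(153.79) = 892166.92 in³
ΣAȳ = (9100.00)(32.50) + (1659.15)(32.50) = 349672.49 in³
x̄ = 892166.92 / 10759.15 = 82.92 in
ȳ = 349672.49 / 10759.15 = 32.50 in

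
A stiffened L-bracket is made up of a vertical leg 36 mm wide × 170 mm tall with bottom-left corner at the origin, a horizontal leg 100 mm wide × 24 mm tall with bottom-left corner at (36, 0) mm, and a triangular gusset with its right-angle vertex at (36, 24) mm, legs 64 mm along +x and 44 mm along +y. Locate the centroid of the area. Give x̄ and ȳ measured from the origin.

Part | A | x̄ᵢ | ȳᵢ | A·x̄ᵢ | A·ȳᵢ
vertical leg | 6120.00 | 18.00 | 85.00 | 110160.00 | 520200.00
horizontal leg | 2400.00 | 86.00 | 12.00 | 206400.00 | 28800.00
gusset | 1408.00 | 57.33 | 38.67 | 80725.33 | 54442.67
Σ | 9928.00 |  |  | 397285.33 | 603442.67
x̄ = 397285.33 / 9928.00 = 40.02 mm
ȳ = 603442.67 / 9928.00 = 60.78 mm

x̄ = 40.02 mm, ȳ = 60.78 mm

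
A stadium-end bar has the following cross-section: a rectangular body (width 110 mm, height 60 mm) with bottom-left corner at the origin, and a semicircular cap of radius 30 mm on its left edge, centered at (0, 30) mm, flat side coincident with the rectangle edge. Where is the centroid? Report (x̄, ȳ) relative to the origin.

Part | A | x̄ᵢ | ȳᵢ | A·x̄ᵢ | A·ȳᵢ
rectangular body | 6600.00 | 55.00 | 30.00 | 363000.00 | 198000.00
semicircular end | 1413.72 | -12.73 | 30.00 | -18000.00 | 42411.50
Σ | 8013.72 |  |  | 345000.00 | 240411.50
x̄ = 345000.00 / 8013.72 = 43.05 mm
ȳ = 240411.50 / 8013.72 = 30.00 mm

x̄ = 43.05 mm, ȳ = 30.00 mm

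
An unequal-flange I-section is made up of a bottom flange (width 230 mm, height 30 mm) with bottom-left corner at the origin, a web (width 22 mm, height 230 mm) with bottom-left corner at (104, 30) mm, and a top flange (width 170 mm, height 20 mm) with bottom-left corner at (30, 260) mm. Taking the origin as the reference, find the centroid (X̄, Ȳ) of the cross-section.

X̄ = 115.00 mm, Ȳ = 114.27 mm

bottom flange: A = 230 × 30 = 6900.00, centroid at (115.00, 15.00).
web: A = 22 × 230 = 5060.00, centroid at (115.00, 145.00).
top flange: A = 170 × 20 = 3400.00, centroid at (115.00, 270.00).
ΣA = 15360.00 mm²
ΣAX̄ = (6900.00)(115.00) + (5060.00)(115.00) + (3400.00)(115.00) = 1766400.00 mm³
ΣAȲ = (6900.00)(15.00) + (5060.00)(145.00) + (3400.00)(270.00) = 1755200.00 mm³
X̄ = 1766400.00 / 15360.00 = 115.00 mm
Ȳ = 1755200.00 / 15360.00 = 114.27 mm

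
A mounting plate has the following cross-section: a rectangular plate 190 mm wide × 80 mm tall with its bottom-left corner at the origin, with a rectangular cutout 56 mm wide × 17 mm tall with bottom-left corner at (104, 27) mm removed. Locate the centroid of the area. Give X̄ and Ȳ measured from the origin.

plate: A = 190 × 80 = 15200.00, centroid at (95.00, 40.00).
hole: A = −(56 × 17) = -952.00, centroid at (132.00, 35.50).
ΣA = 14248.00 mm²
ΣAX̄ = (15200.00)(95.00) + (-952.00)(132.00) = 1318336.00 mm³
ΣAȲ = (15200.00)(40.00) + (-952.00)(35.50) = 574204.00 mm³
X̄ = 1318336.00 / 14248.00 = 92.53 mm
Ȳ = 574204.00 / 14248.00 = 40.30 mm

X̄ = 92.53 mm, Ȳ = 40.30 mm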